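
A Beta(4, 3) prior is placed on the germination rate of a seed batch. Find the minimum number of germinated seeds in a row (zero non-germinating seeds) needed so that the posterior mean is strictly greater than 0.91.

k = 27

After k germinated seeds and 0 non-germinating seeds the posterior is Beta(4+k, 3), with mean (4+k)/(4+3+k).
Set (4+k)/(7+k) > 0.91 and solve: k > (0.91·7 − 4)/(1 − 0.91) = 26.333.
The smallest integer exceeding 26.333 is 27, and checking k=27: (31)/(34) = 0.9118 > 0.91.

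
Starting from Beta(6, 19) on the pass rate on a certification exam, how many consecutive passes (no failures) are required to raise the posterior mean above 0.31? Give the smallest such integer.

k = 3

After k passes and 0 failures the posterior is Beta(6+k, 19), with mean (6+k)/(6+19+k).
Set (6+k)/(25+k) > 0.31 and solve: k > (0.31·25 − 6)/(1 − 0.31) = 2.536.
The smallest integer exceeding 2.536 is 3.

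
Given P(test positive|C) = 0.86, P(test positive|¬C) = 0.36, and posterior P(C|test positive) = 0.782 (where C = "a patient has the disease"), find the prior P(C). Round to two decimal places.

In odds form, posterior odds = prior odds × likelihood ratio, so prior odds = posterior odds ÷ LR.
Posterior odds = 0.782/(1−0.782) = 3.5872. LR = 0.86/0.36 = 2.3889.
Prior odds = 3.5872/2.3889 = 1.5016, so P(C) = 1.5016/(1+1.5016) ≈ 0.60.

P(C) = 0.60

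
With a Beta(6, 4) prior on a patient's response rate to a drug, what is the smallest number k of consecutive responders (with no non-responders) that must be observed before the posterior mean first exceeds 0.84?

After k responders and 0 non-responders the posterior is Beta(6+k, 4), with mean (6+k)/(6+4+k).
Set (6+k)/(10+k) > 0.84 and solve: k > (0.84·10 − 6)/(1 − 0.84) = 15.000.
The smallest integer exceeding 15.000 is 16.

k = 16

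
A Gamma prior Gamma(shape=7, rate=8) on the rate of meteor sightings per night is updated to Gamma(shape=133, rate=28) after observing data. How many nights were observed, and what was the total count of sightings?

A Gamma(α, β) prior (rate parametrization) on a Poisson rate with n observations summing to S gives posterior Gamma(α+S, β+n).
Matching: Σxᵢ = 133 − 7 = 126 and n = 28 − 8 = 20.

n = 20 nights with total 126 sightings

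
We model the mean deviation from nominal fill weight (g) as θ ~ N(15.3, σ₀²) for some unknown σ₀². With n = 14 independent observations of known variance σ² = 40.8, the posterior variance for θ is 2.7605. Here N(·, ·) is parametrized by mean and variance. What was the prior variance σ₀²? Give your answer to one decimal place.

For the Normal–Normal model with known σ², precisions add: τ_n = τ₀ + n/σ².
So 1/σ₀² = 1/2.7605 − 14/40.8 = 0.362253 − 0.343137 = 0.019116.
Hence σ₀² = 1/0.019116 ≈ 52.3.

σ₀² = 52.3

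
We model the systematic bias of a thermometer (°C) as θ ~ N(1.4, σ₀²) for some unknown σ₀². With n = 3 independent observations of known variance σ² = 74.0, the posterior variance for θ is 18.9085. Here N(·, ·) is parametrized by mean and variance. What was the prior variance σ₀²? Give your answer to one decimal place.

σ₀² = 81.0

For the Normal–Normal model with known σ², precisions add: τ_n = τ₀ + n/σ².
So 1/σ₀² = 1/18.9085 − 3/74.0 = 0.052886 − 0.040541 = 0.012345.
Hence σ₀² = 1/0.012345 ≈ 81.0.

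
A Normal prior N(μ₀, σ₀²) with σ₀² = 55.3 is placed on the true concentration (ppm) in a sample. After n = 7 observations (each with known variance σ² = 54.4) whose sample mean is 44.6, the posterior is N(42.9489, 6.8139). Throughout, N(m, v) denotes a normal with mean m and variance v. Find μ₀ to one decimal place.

μ₀ = 31.2

With known observation variance, the Normal–Normal posterior has precision τ_n = τ₀ + n/σ² and mean μ_n = (τ₀μ₀ + (n/σ²)x̄)/τ_n.
Here τ₀ = 1/55.3 = 0.018083 and τ_data = 7/54.4 = 0.128676, so τ_n = 0.146759.
Rearranging for μ₀: μ₀ = (μ_n·τ_n − τ_data·x̄)/τ₀ = (42.9489·0.146759 − 0.128676·44.6) / 0.018083 = 0.564188/0.018083 ≈ 31.2.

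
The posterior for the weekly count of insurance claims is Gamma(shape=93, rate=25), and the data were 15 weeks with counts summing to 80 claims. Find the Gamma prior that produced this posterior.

Gamma(shape=13, rate=10)

Gamma–Poisson conjugacy: posterior shape = α + Σxᵢ, posterior rate = β + n.
So α = 93 − 80 = 13 and β = 25 − 15 = 10.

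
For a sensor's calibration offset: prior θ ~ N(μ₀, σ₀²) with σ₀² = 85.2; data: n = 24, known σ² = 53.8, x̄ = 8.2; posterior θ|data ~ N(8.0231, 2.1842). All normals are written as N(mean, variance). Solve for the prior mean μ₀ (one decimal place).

With known observation variance, the Normal–Normal posterior has precision τ_n = τ₀ + n/σ² and mean μ_n = (τ₀μ₀ + (n/σ²)x̄)/τ_n.
Here τ₀ = 1/85.2 = 0.011737 and τ_data = 24/53.8 = 0.446097, so τ_n = 0.457834.
Rearranging for μ₀: μ₀ = (μ_n·τ_n − τ_data·x̄)/τ₀ = (8.0231·0.457834 − 0.446097·8.2) / 0.011737 = 0.015253/0.011737 ≈ 1.3.

μ₀ = 1.3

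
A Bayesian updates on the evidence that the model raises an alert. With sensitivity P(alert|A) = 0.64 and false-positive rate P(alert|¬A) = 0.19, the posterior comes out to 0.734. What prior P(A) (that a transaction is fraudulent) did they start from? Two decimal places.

Bayes' rule in odds form gives O(A|E) = O(A)·[P(E|A)/P(E|¬A)], hence O(A) = O(A|E)/LR.
Posterior odds = 0.734/(1−0.734) = 2.7594. LR = 0.64/0.19 = 3.3684.
Prior odds = 2.7594/3.3684 = 0.8192, so P(A) = 0.8192/(1+0.8192) ≈ 0.45.

P(A) = 0.45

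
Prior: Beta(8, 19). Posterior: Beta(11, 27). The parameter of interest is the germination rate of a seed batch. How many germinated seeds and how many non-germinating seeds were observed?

Beta is conjugate to the binomial likelihood: posterior = Beta(α+s, β+f).
Match parameters: s=11−8=3, f=27−19=8.

3 germinated seeds and 8 non-germinating seeds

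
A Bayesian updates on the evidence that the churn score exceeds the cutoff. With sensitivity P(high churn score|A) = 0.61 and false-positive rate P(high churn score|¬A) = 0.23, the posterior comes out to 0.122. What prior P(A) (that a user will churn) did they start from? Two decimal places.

P(A) = 0.05

Bayes' rule in odds form gives O(A|E) = O(A)·[P(E|A)/P(E|¬A)], hence O(A) = O(A|E)/LR.
Posterior odds = 0.122/(1−0.122) = 0.1390. LR = 0.61/0.23 = 2.6522.
Prior odds = 0.1390/2.6522 = 0.0524, so P(A) = 0.0524/(1+0.0524) ≈ 0.05.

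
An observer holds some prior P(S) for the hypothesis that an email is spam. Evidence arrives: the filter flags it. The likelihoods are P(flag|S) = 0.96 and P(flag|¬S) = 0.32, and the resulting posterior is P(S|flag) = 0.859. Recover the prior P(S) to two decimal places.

Bayes' rule in odds form gives O(S|E) = O(S)·[P(E|S)/P(E|¬S)], hence O(S) = O(S|E)/LR.
Posterior odds = 0.859/(1−0.859) = 6.0922. LR = 0.96/0.32 = 3.0000.
Prior odds = 6.0922/3.0000 = 2.0307, so P(S) = 2.0307/(1+2.0307) ≈ 0.67.

P(S) = 0.67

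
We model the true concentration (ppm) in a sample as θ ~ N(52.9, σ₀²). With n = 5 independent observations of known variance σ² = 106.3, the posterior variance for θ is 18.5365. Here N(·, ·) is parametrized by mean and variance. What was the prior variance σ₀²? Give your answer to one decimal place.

σ₀² = 144.7

Posterior precision equals prior precision plus data precision: 1/σ_n² = 1/σ₀² + n/σ².
So 1/σ₀² = 1/18.5365 − 5/106.3 = 0.053948 − 0.047037 = 0.006911.
Hence σ₀² = 1/0.006911 ≈ 144.7.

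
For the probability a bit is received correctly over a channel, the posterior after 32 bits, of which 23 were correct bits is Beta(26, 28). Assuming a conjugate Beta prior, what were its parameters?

Beta(3, 19)

Under Beta–binomial conjugacy the posterior parameters are (a+s, b+f).
So a = 26 − 23 = 3 and b = 28 − 9 = 19.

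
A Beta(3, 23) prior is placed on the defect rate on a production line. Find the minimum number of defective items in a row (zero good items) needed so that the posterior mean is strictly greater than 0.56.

k = 27

After k defective items and 0 good items the posterior is Beta(3+k, 23), with mean (3+k)/(3+23+k).
Set (3+k)/(26+k) > 0.56 and solve: k > (0.56·26 − 3)/(1 − 0.56) = 26.273.
The smallest integer exceeding 26.273 is 27.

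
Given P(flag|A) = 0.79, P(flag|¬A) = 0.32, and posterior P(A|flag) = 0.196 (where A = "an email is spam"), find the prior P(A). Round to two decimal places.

Bayes' rule in odds form gives O(A|E) = O(A)·[P(E|A)/P(E|¬A)], hence O(A) = O(A|E)/LR.
Posterior odds = 0.196/(1−0.196) = 0.2438. LR = 0.79/0.32 = 2.4688.
Prior odds = 0.2438/2.4688 = 0.0988, so P(A) = 0.0988/(1+0.0988) ≈ 0.09.

P(A) = 0.09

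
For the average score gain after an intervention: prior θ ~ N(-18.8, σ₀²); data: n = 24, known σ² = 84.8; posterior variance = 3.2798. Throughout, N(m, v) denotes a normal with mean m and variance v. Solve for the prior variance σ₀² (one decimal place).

For the Normal–Normal model with known σ², precisions add: τ_n = τ₀ + n/σ².
So 1/σ₀² = 1/3.2798 − 24/84.8 = 0.304897 − 0.283019 = 0.021878.
Hence σ₀² = 1/0.021878 ≈ 45.7.

σ₀² = 45.7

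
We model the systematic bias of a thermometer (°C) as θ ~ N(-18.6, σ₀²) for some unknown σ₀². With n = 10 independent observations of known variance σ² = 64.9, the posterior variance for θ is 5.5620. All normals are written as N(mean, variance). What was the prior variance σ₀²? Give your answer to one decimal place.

σ₀² = 38.9

For the Normal–Normal model with known σ², precisions add: τ_n = τ₀ + n/σ².
So 1/σ₀² = 1/5.5620 − 10/64.9 = 0.179791 − 0.154083 = 0.025708.
Hence σ₀² = 1/0.025708 ≈ 38.9.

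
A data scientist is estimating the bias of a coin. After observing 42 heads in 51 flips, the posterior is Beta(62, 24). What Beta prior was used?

Under Beta–binomial conjugacy the posterior parameters are (α+s, β+f).
So α = 62 − 42 = 20 and β = 24 − 9 = 15.

Beta(20, 15)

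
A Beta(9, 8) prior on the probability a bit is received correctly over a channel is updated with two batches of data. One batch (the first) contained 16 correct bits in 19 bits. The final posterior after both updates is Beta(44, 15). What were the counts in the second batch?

Sequential conjugate updates are equivalent to a single update on the pooled data, so total successes = posterior α − prior α and total failures = posterior β − prior β.
Total across both batches: 44−9=35 correct bits, 15−8=7 errors.
Subtract the first batch: 35−16=19 correct bits and 7−3=4 errors.

19 correct bits and 4 errors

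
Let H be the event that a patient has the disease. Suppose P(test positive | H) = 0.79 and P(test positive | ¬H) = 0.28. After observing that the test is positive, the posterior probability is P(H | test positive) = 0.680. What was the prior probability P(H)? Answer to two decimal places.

Bayes' rule in odds form gives O(H|E) = O(H)·[P(E|H)/P(E|¬H)], hence O(H) = O(H|E)/LR.
Posterior odds = 0.680/(1−0.680) = 2.1250. LR = 0.79/0.28 = 2.8214.
Prior odds = 2.1250/2.8214 = 0.7532, so P(H) = 0.7532/(1+0.7532) ≈ 0.43.

P(H) = 0.43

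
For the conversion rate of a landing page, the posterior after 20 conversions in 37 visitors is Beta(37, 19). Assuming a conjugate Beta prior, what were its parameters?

Beta(17, 2)

Under Beta–binomial conjugacy the posterior parameters are (a+s, b+f).
So a = 37 − 20 = 17 and b = 19 − 17 = 2.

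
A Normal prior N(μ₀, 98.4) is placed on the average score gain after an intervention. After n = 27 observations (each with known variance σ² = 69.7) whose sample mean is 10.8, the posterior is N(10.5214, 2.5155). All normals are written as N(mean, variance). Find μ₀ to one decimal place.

The posterior mean is a precision-weighted average: μ_n = (τ₀μ₀ + τ_data·x̄)/(τ₀+τ_data), with τ₀=1/σ₀² and τ_data=n/σ².
Here τ₀ = 1/98.4 = 0.010163 and τ_data = 27/69.7 = 0.387374, so τ_n = 0.397537.
Rearranging for μ₀: μ₀ = (μ_n·τ_n − τ_data·x̄)/τ₀ = (10.5214·0.397537 − 0.387374·10.8) / 0.010163 = -0.000993/0.010163 ≈ -0.1.

μ₀ = -0.1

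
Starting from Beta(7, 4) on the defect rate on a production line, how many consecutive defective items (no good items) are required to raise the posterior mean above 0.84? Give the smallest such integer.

k = 15

After k defective items and 0 good items the posterior is Beta(7+k, 4), with mean (7+k)/(7+4+k).
Set (7+k)/(11+k) > 0.84 and solve: k > (0.84·11 − 7)/(1 − 0.84) = 14.000.
The smallest integer exceeding 14.000 is 15, and checking k=15: (22)/(26) = 0.8462 > 0.84.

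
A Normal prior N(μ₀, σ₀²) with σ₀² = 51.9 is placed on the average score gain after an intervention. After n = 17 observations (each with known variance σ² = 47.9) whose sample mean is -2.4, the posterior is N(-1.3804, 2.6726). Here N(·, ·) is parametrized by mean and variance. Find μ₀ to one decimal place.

μ₀ = 17.4

The posterior mean is a precision-weighted average: μ_n = (τ₀μ₀ + τ_data·x̄)/(τ₀+τ_data), with τ₀=1/σ₀² and τ_data=n/σ².
Here τ₀ = 1/51.9 = 0.019268 and τ_data = 17/47.9 = 0.354906, so τ_n = 0.374174.
Rearranging for μ₀: μ₀ = (μ_n·τ_n − τ_data·x̄)/τ₀ = (-1.3804·0.374174 − 0.354906·-2.4) / 0.019268 = 0.335265/0.019268 ≈ 17.4.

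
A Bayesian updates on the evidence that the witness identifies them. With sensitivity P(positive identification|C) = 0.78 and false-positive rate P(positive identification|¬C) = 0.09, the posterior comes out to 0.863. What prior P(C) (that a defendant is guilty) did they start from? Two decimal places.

P(C) = 0.42

In odds form, posterior odds = prior odds × likelihood ratio, so prior odds = posterior odds ÷ LR.
Posterior odds = 0.863/(1−0.863) = 6.2993. LR = 0.78/0.09 = 8.6667.
Prior odds = 6.2993/8.6667 = 0.7268, so P(C) = 0.7268/(1+0.7268) ≈ 0.42.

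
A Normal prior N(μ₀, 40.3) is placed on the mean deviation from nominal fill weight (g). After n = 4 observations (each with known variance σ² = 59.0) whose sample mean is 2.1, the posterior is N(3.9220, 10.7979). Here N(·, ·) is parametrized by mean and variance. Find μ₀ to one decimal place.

μ₀ = 8.9

The posterior mean is a precision-weighted average: μ_n = (τ₀μ₀ + τ_data·x̄)/(τ₀+τ_data), with τ₀=1/σ₀² and τ_data=n/σ².
Here τ₀ = 1/40.3 = 0.024814 and τ_data = 4/59.0 = 0.067797, so τ_n = 0.092611.
Rearranging for μ₀: μ₀ = (μ_n·τ_n − τ_data·x̄)/τ₀ = (3.9220·0.092611 − 0.067797·2.1) / 0.024814 = 0.220847/0.024814 ≈ 8.9.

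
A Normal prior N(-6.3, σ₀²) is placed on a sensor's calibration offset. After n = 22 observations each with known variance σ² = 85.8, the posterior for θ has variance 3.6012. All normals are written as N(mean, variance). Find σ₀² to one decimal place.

Posterior precision equals prior precision plus data precision: 1/σ_n² = 1/σ₀² + n/σ².
So 1/σ₀² = 1/3.6012 − 22/85.8 = 0.277685 − 0.256410 = 0.021275.
Hence σ₀² = 1/0.021275 ≈ 47.0.

σ₀² = 47.0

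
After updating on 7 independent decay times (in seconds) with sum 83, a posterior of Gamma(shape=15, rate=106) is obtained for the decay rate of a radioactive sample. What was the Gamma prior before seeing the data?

Gamma(shape=8, rate=23)

Gamma–exponential conjugacy: posterior shape = α + n, posterior rate = β + Σtᵢ.
So α = 15 − 7 = 8 and β = 106 − 83 = 23.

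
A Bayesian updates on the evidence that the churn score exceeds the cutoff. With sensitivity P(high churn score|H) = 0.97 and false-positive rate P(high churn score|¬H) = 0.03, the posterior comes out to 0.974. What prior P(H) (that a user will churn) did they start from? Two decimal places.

In odds form, posterior odds = prior odds × likelihood ratio, so prior odds = posterior odds ÷ LR.
Posterior odds = 0.974/(1−0.974) = 37.4615. LR = 0.97/0.03 = 32.3333.
Prior odds = 37.4615/32.3333 = 1.1586, so P(H) = 1.1586/(1+1.1586) ≈ 0.54.

P(H) = 0.54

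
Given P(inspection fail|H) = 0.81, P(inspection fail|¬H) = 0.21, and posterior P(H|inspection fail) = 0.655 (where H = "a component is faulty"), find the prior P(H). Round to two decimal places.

P(H) = 0.33

In odds form, posterior odds = prior odds × likelihood ratio, so prior odds = posterior odds ÷ LR.
Posterior odds = 0.655/(1−0.655) = 1.8986. LR = 0.81/0.21 = 3.8571.
Prior odds = 1.8986/3.8571 = 0.4922, so P(H) = 0.4922/(1+0.4922) ≈ 0.33.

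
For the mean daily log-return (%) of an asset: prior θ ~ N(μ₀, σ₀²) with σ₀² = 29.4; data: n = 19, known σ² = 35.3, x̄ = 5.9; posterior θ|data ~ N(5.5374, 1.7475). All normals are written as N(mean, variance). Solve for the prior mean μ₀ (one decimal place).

The posterior mean is a precision-weighted average: μ_n = (τ₀μ₀ + τ_data·x̄)/(τ₀+τ_data), with τ₀=1/σ₀² and τ_data=n/σ².
Here τ₀ = 1/29.4 = 0.034014 and τ_data = 19/35.3 = 0.538244, so τ_n = 0.572258.
Rearranging for μ₀: μ₀ = (μ_n·τ_n − τ_data·x̄)/τ₀ = (5.5374·0.572258 − 0.538244·5.9) / 0.034014 = -0.006818/0.034014 ≈ -0.2.

μ₀ = -0.2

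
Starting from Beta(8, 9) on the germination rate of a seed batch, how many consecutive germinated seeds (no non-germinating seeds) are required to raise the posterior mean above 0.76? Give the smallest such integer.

After k germinated seeds and 0 non-germinating seeds the posterior is Beta(8+k, 9), with mean (8+k)/(8+9+k).
Set (8+k)/(17+k) > 0.76 and solve: k > (0.76·17 − 8)/(1 − 0.76) = 20.500.
The smallest integer exceeding 20.500 is 21, and checking k=21: (29)/(38) = 0.7632 > 0.76.

k = 21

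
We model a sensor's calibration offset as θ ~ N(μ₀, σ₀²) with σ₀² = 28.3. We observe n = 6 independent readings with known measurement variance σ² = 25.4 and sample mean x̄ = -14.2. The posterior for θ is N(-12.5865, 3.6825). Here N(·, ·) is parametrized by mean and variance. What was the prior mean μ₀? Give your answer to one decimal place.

The posterior mean is a precision-weighted average: μ_n = (τ₀μ₀ + τ_data·x̄)/(τ₀+τ_data), with τ₀=1/σ₀² and τ_data=n/σ².
Here τ₀ = 1/28.3 = 0.035336 and τ_data = 6/25.4 = 0.236220, so τ_n = 0.271556.
Rearranging for μ₀: μ₀ = (μ_n·τ_n − τ_data·x̄)/τ₀ = (-12.5865·0.271556 − 0.236220·-14.2) / 0.035336 = -0.063616/0.035336 ≈ -1.8.

μ₀ = -1.8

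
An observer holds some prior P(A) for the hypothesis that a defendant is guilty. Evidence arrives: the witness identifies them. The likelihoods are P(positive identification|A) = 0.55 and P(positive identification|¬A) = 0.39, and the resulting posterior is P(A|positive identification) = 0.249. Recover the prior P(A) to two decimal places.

Bayes' rule in odds form gives O(A|E) = O(A)·[P(E|A)/P(E|¬A)], hence O(A) = O(A|E)/LR.
Posterior odds = 0.249/(1−0.249) = 0.3316. LR = 0.55/0.39 = 1.4103.
Prior odds = 0.3316/1.4103 = 0.2351, so P(A) = 0.2351/(1+0.2351) ≈ 0.19.

P(A) = 0.19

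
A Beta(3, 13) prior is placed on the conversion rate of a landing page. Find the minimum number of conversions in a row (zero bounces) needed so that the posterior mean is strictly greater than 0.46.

After k conversions and 0 bounces the posterior is Beta(3+k, 13), with mean (3+k)/(3+13+k).
Set (3+k)/(16+k) > 0.46 and solve: k > (0.46·16 − 3)/(1 − 0.46) = 8.074.
The smallest integer exceeding 8.074 is 9, and checking k=9: (12)/(25) = 0.4800 > 0.46.

k = 9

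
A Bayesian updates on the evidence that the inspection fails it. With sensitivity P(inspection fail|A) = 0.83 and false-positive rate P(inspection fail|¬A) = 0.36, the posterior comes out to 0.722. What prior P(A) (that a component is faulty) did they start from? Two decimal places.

P(A) = 0.53

In odds form, posterior odds = prior odds × likelihood ratio, so prior odds = posterior odds ÷ LR.
Posterior odds = 0.722/(1−0.722) = 2.5971. LR = 0.83/0.36 = 2.3056.
Prior odds = 2.5971/2.3056 = 1.1264, so P(A) = 1.1264/(1+1.1264) ≈ 0.53.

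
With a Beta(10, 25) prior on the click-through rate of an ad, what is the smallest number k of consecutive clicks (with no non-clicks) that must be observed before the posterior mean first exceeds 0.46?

k = 12

After k clicks and 0 non-clicks the posterior is Beta(10+k, 25), with mean (10+k)/(10+25+k).
Set (10+k)/(35+k) > 0.46 and solve: k > (0.46·35 − 10)/(1 − 0.46) = 11.296.
The smallest integer exceeding 11.296 is 12, and checking k=12: (22)/(47) = 0.4681 > 0.46.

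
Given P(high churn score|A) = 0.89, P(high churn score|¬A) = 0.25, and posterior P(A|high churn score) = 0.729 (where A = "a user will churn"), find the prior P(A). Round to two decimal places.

Bayes' rule in odds form gives O(A|E) = O(A)·[P(E|A)/P(E|¬A)], hence O(A) = O(A|E)/LR.
Posterior odds = 0.729/(1−0.729) = 2.6900. LR = 0.89/0.25 = 3.5600.
Prior odds = 2.6900/3.5600 = 0.7556, so P(A) = 0.7556/(1+0.7556) ≈ 0.43.

P(A) = 0.43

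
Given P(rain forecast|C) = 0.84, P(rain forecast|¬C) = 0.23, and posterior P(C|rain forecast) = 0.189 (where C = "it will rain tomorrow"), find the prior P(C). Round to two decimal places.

P(C) = 0.06

Bayes' rule in odds form gives O(C|E) = O(C)·[P(E|C)/P(E|¬C)], hence O(C) = O(C|E)/LR.
Posterior odds = 0.189/(1−0.189) = 0.2330. LR = 0.84/0.23 = 3.6522.
Prior odds = 0.2330/3.6522 = 0.0638, so P(C) = 0.0638/(1+0.0638) ≈ 0.06.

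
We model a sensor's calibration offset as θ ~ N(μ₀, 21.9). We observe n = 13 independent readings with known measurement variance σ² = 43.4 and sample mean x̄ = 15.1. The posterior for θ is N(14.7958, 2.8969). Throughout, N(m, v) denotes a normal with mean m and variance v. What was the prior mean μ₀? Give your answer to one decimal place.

μ₀ = 12.8

With known observation variance, the Normal–Normal posterior has precision τ_n = τ₀ + n/σ² and mean μ_n = (τ₀μ₀ + (n/σ²)x̄)/τ_n.
Here τ₀ = 1/21.9 = 0.045662 and τ_data = 13/43.4 = 0.299539, so τ_n = 0.345201.
Rearranging for μ₀: μ₀ = (μ_n·τ_n − τ_data·x̄)/τ₀ = (14.7958·0.345201 − 0.299539·15.1) / 0.045662 = 0.584486/0.045662 ≈ 12.8.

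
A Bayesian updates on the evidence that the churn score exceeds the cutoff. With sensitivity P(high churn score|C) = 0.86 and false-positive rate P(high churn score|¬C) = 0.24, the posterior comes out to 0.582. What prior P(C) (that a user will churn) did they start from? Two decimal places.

In odds form, posterior odds = prior odds × likelihood ratio, so prior odds = posterior odds ÷ LR.
Posterior odds = 0.582/(1−0.582) = 1.3923. LR = 0.86/0.24 = 3.5833.
Prior odds = 1.3923/3.5833 = 0.3886, so P(C) = 0.3886/(1+0.3886) ≈ 0.28.

P(C) = 0.28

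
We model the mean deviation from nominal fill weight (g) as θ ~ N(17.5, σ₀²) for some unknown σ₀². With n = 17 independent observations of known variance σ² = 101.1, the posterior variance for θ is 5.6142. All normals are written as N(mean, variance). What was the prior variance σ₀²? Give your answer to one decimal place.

σ₀² = 100.3

For the Normal–Normal model with known σ², precisions add: τ_n = τ₀ + n/σ².
So 1/σ₀² = 1/5.6142 − 17/101.1 = 0.178120 − 0.168150 = 0.009970.
Hence σ₀² = 1/0.009970 ≈ 100.3.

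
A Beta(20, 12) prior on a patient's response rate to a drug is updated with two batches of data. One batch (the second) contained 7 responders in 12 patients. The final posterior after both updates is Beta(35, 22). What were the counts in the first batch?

8 responders and 5 non-responders

Because Beta–binomial updating is additive in the counts, the combined data contributed (α_post−α_prior, β_post−β_prior) successes and failures.
Total across both batches: 35−20=15 responders, 22−12=10 non-responders.
Subtract the second batch: 15−7=8 responders and 10−5=5 non-responders.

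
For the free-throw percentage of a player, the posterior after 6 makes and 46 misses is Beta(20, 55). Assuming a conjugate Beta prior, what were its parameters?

A Beta(a, b) prior with s successes and f failures in binomial data gives a Beta(a+s, b+f) posterior.
Subtract the data counts: 20−6=14, 55−46=9.

Beta(14, 9)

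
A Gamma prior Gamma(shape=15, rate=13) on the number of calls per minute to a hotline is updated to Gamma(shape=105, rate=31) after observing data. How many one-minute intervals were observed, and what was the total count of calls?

A Gamma(α, β) prior (rate parametrization) on a Poisson rate with n observations summing to S gives posterior Gamma(α+S, β+n).
Matching: Σxᵢ = 105 − 15 = 90 and n = 31 − 13 = 18.

n = 18 one-minute intervals with total 90 calls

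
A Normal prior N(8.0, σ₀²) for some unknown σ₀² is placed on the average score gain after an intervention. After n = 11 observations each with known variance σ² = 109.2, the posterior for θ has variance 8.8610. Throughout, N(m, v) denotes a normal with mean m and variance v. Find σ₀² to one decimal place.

For the Normal–Normal model with known σ², precisions add: τ_n = τ₀ + n/σ².
So 1/σ₀² = 1/8.8610 − 11/109.2 = 0.112854 − 0.100733 = 0.012121.
Hence σ₀² = 1/0.012121 ≈ 82.5.

σ₀² = 82.5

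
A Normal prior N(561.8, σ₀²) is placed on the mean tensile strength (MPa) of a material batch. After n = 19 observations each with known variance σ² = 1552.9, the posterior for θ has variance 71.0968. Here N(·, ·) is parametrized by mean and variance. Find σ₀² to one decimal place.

Posterior precision equals prior precision plus data precision: 1/σ_n² = 1/σ₀² + n/σ².
So 1/σ₀² = 1/71.0968 − 19/1552.9 = 0.014065 − 0.012235 = 0.001830.
Hence σ₀² = 1/0.001830 ≈ 546.4.

σ₀² = 546.4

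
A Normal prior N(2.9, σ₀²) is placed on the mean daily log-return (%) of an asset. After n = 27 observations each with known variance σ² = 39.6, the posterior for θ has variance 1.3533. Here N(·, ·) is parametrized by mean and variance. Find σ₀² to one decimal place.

For the Normal–Normal model with known σ², precisions add: τ_n = τ₀ + n/σ².
So 1/σ₀² = 1/1.3533 − 27/39.6 = 0.738934 − 0.681818 = 0.057116.
Hence σ₀² = 1/0.057116 ≈ 17.5.

σ₀² = 17.5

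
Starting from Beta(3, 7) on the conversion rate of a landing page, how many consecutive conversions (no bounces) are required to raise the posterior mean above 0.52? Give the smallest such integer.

k = 5

After k conversions and 0 bounces the posterior is Beta(3+k, 7), with mean (3+k)/(3+7+k).
Set (3+k)/(10+k) > 0.52 and solve: k > (0.52·10 − 3)/(1 − 0.52) = 4.583.
The smallest integer exceeding 4.583 is 5.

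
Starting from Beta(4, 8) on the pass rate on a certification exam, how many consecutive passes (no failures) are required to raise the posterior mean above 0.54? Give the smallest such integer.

After k passes and 0 failures the posterior is Beta(4+k, 8), with mean (4+k)/(4+8+k).
Set (4+k)/(12+k) > 0.54 and solve: k > (0.54·12 − 4)/(1 − 0.54) = 5.391.
The smallest integer exceeding 5.391 is 6, and checking k=6: (10)/(18) = 0.5556 > 0.54.

k = 6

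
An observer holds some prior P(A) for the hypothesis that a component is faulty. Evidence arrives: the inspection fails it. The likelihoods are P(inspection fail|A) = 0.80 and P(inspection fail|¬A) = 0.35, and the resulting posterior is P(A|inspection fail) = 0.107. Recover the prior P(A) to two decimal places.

Bayes' rule in odds form gives O(A|E) = O(A)·[P(E|A)/P(E|¬A)], hence O(A) = O(A|E)/LR.
Posterior odds = 0.107/(1−0.107) = 0.1198. LR = 0.80/0.35 = 2.2857.
Prior odds = 0.1198/2.2857 = 0.0524, so P(A) = 0.0524/(1+0.0524) ≈ 0.05.

P(A) = 0.05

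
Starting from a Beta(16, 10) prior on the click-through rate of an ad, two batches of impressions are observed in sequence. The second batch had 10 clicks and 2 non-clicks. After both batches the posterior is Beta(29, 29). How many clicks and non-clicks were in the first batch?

Because Beta–binomial updating is additive in the counts, the combined data contributed (α_post−α_prior, β_post−β_prior) successes and failures.
Total across both batches: 29−16=13 clicks, 29−10=19 non-clicks.
Subtract the second batch: 13−10=3 clicks and 19−2=17 non-clicks.

3 clicks and 17 non-clicks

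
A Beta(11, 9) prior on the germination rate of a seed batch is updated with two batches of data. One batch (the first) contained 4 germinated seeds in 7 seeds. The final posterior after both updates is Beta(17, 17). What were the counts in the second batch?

Because Beta–binomial updating is additive in the counts, the combined data contributed (α_post−α_prior, β_post−β_prior) successes and failures.
Total across both batches: 17−11=6 germinated seeds, 17−9=8 non-germinating seeds.
Subtract the first batch: 6−4=2 germinated seeds and 8−3=5 non-germinating seeds.

2 germinated seeds and 5 non-germinating seeds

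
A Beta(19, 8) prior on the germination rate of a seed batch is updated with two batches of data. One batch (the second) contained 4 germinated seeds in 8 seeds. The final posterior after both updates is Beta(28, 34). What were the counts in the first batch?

Sequential conjugate updates are equivalent to a single update on the pooled data, so total successes = posterior α − prior α and total failures = posterior β − prior β.
Total across both batches: 28−19=9 germinated seeds, 34−8=26 non-germinating seeds.
Subtract the second batch: 9−4=5 germinated seeds and 26−4=22 non-germinating seeds.

5 germinated seeds and 22 non-germinating seeds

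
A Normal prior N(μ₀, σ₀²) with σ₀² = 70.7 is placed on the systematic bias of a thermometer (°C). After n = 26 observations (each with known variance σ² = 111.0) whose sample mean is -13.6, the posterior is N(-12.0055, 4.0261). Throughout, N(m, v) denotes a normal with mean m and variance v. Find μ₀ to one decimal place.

The posterior mean is a precision-weighted average: μ_n = (τ₀μ₀ + τ_data·x̄)/(τ₀+τ_data), with τ₀=1/σ₀² and τ_data=n/σ².
Here τ₀ = 1/70.7 = 0.014144 and τ_data = 26/111.0 = 0.234234, so τ_n = 0.248378.
Rearranging for μ₀: μ₀ = (μ_n·τ_n − τ_data·x̄)/τ₀ = (-12.0055·0.248378 − 0.234234·-13.6) / 0.014144 = 0.203680/0.014144 ≈ 14.4.

μ₀ = 14.4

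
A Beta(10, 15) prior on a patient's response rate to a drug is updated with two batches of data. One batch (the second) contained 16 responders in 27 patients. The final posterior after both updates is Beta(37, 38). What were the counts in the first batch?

Because Beta–binomial updating is additive in the counts, the combined data contributed (α_post−α_prior, β_post−β_prior) successes and failures.
Total across both batches: 37−10=27 responders, 38−15=23 non-responders.
Subtract the second batch: 27−16=11 responders and 23−11=12 non-responders.

11 responders and 12 non-responders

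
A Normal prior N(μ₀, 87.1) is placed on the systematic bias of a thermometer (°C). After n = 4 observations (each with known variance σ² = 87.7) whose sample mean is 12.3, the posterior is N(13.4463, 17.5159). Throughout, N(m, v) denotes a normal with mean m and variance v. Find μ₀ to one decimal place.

With known observation variance, the Normal–Normal posterior has precision τ_n = τ₀ + n/σ² and mean μ_n = (τ₀μ₀ + (n/σ²)x̄)/τ_n.
Here τ₀ = 1/87.1 = 0.011481 and τ_data = 4/87.7 = 0.045610, so τ_n = 0.057091.
Rearranging for μ₀: μ₀ = (μ_n·τ_n − τ_data·x̄)/τ₀ = (13.4463·0.057091 − 0.045610·12.3) / 0.011481 = 0.206660/0.011481 ≈ 18.0.

μ₀ = 18.0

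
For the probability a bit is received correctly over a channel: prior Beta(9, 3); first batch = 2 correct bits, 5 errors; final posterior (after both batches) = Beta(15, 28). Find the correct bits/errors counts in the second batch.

4 correct bits and 20 errors

Sequential conjugate updates are equivalent to a single update on the pooled data, so total successes = posterior α − prior α and total failures = posterior β − prior β.
Total across both batches: 15−9=6 correct bits, 28−3=25 errors.
Subtract the first batch: 6−2=4 correct bits and 25−5=20 errors.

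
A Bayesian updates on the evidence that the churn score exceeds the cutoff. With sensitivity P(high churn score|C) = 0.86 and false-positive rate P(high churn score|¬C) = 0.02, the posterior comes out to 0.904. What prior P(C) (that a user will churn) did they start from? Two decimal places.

P(C) = 0.18

Bayes' rule in odds form gives O(C|E) = O(C)·[P(E|C)/P(E|¬C)], hence O(C) = O(C|E)/LR.
Posterior odds = 0.904/(1−0.904) = 9.4167. LR = 0.86/0.02 = 43.0000.
Prior odds = 9.4167/43.0000 = 0.2190, so P(C) = 0.2190/(1+0.2190) ≈ 0.18.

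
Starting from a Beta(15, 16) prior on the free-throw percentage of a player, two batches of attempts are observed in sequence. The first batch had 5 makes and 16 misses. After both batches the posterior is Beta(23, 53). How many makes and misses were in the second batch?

3 makes and 21 misses

Because Beta–binomial updating is additive in the counts, the combined data contributed (α_post−α_prior, β_post−β_prior) successes and failures.
Total across both batches: 23−15=8 makes, 53−16=37 misses.
Subtract the first batch: 8−5=3 makes and 37−16=21 misses.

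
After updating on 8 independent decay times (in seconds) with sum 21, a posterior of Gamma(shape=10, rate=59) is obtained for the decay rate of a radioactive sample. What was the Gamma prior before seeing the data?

For an exponential likelihood with a Gamma(α, β) prior on the rate, n observations with total T give posterior Gamma(α+n, β+T).
So α = 10 − 8 = 2 and β = 59 − 21 = 38.

Gamma(shape=2, rate=38)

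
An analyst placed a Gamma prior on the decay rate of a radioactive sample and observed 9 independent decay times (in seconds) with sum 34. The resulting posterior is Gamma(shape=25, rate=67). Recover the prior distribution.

For an exponential likelihood with a Gamma(α, β) prior on the rate, n observations with total T give posterior Gamma(α+n, β+T).
So α = 25 − 9 = 16 and β = 67 − 34 = 33.

Gamma(shape=16, rate=33)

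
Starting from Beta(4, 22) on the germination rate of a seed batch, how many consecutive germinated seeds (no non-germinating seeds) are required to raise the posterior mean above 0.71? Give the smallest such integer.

After k germinated seeds and 0 non-germinating seeds the posterior is Beta(4+k, 22), with mean (4+k)/(4+22+k).
Set (4+k)/(26+k) > 0.71 and solve: k > (0.71·26 − 4)/(1 − 0.71) = 49.862.
The smallest integer exceeding 49.862 is 50.

k = 50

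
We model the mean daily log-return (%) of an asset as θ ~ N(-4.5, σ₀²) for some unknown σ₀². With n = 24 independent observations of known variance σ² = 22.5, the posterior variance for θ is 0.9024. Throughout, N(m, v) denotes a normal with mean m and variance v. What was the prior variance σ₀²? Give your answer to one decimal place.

For the Normal–Normal model with known σ², precisions add: τ_n = τ₀ + n/σ².
So 1/σ₀² = 1/0.9024 − 24/22.5 = 1.108156 − 1.066667 = 0.041489.
Hence σ₀² = 1/0.041489 ≈ 24.1.

σ₀² = 24.1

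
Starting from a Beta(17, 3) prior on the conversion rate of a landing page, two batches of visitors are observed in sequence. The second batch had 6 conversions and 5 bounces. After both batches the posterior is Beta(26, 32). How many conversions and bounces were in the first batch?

Sequential conjugate updates are equivalent to a single update on the pooled data, so total successes = posterior α − prior α and total failures = posterior β − prior β.
Total across both batches: 26−17=9 conversions, 32−3=29 bounces.
Subtract the second batch: 9−6=3 conversions and 29−5=24 bounces.

3 conversions and 24 bounces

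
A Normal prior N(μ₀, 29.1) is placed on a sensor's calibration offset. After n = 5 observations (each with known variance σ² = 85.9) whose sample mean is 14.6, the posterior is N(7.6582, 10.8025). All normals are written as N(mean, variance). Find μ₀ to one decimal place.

μ₀ = -4.1

With known observation variance, the Normal–Normal posterior has precision τ_n = τ₀ + n/σ² and mean μ_n = (τ₀μ₀ + (n/σ²)x̄)/τ_n.
Here τ₀ = 1/29.1 = 0.034364 and τ_data = 5/85.9 = 0.058207, so τ_n = 0.092571.
Rearranging for μ₀: μ₀ = (μ_n·τ_n − τ_data·x̄)/τ₀ = (7.6582·0.092571 − 0.058207·14.6) / 0.034364 = -0.140895/0.034364 ≈ -4.1.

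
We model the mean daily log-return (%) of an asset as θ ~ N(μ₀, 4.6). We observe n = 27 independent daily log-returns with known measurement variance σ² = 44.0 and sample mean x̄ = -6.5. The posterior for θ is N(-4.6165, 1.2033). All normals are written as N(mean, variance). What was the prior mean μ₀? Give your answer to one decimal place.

μ₀ = 0.7

The posterior mean is a precision-weighted average: μ_n = (τ₀μ₀ + τ_data·x̄)/(τ₀+τ_data), with τ₀=1/σ₀² and τ_data=n/σ².
Here τ₀ = 1/4.6 = 0.217391 and τ_data = 27/44.0 = 0.613636, so τ_n = 0.831027.
Rearranging for μ₀: μ₀ = (μ_n·τ_n − τ_data·x̄)/τ₀ = (-4.6165·0.831027 − 0.613636·-6.5) / 0.217391 = 0.152198/0.217391 ≈ 0.7.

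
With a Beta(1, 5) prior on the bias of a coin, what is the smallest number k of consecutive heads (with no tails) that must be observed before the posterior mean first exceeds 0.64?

k = 8

After k heads and 0 tails the posterior is Beta(1+k, 5), with mean (1+k)/(1+5+k).
Set (1+k)/(6+k) > 0.64 and solve: k > (0.64·6 − 1)/(1 − 0.64) = 7.889.
The smallest integer exceeding 7.889 is 8.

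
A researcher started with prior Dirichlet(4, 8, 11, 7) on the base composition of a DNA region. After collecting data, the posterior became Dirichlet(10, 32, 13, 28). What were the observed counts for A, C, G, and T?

counts (6, 24, 2, 21)

For a Dirichlet(α) prior with multinomial counts c, the posterior is Dirichlet(α + c) componentwise.
Counts are posterior − prior componentwise: 10−4=6, 32−8=24, 13−11=2, 28−7=21.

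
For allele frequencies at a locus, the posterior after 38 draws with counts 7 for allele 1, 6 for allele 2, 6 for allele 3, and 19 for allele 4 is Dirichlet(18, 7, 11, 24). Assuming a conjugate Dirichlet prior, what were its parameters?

For a Dirichlet(α) prior with multinomial counts c, the posterior is Dirichlet(α + c) componentwise.
Subtract each count from the matching posterior parameter: 18−7=11, 7−6=1, 11−6=5, 24−19=5.

Dirichlet(11, 1, 5, 5)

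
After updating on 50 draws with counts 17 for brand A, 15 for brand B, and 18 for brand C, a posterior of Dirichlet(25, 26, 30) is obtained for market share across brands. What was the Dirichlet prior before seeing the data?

For a Dirichlet(α) prior with multinomial counts c, the posterior is Dirichlet(α + c) componentwise.
Subtract each count from the matching posterior parameter: 25−17=8, 26−15=11, 30−18=12.

Dirichlet(8, 11, 12)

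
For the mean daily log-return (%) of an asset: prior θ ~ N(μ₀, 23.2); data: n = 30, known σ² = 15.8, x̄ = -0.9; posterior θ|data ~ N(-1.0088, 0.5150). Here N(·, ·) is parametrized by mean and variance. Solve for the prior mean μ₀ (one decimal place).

μ₀ = -5.8

With known observation variance, the Normal–Normal posterior has precision τ_n = τ₀ + n/σ² and mean μ_n = (τ₀μ₀ + (n/σ²)x̄)/τ_n.
Here τ₀ = 1/23.2 = 0.043103 and τ_data = 30/15.8 = 1.898734, so τ_n = 1.941837.
Rearranging for μ₀: μ₀ = (μ_n·τ_n − τ_data·x̄)/τ₀ = (-1.0088·1.941837 − 1.898734·-0.9) / 0.043103 = -0.250065/0.043103 ≈ -5.8.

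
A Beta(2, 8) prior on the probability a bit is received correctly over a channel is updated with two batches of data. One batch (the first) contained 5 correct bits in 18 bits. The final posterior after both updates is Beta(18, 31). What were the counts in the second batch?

11 correct bits and 10 errors

Because Beta–binomial updating is additive in the counts, the combined data contributed (α_post−α_prior, β_post−β_prior) successes and failures.
Total across both batches: 18−2=16 correct bits, 31−8=23 errors.
Subtract the first batch: 16−5=11 correct bits and 23−13=10 errors.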